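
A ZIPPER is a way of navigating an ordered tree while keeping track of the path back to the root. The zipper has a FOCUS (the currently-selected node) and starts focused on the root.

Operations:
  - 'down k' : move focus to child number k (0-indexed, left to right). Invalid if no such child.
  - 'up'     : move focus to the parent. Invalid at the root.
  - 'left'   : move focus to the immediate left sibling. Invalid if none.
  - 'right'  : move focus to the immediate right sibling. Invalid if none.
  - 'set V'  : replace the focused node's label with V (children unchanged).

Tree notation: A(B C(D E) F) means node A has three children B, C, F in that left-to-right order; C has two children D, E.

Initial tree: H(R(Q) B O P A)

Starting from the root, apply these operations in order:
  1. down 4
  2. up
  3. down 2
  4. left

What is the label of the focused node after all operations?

Step 1 (down 4): focus=A path=4 depth=1 children=[] left=['R', 'B', 'O', 'P'] right=[] parent=H
Step 2 (up): focus=H path=root depth=0 children=['R', 'B', 'O', 'P', 'A'] (at root)
Step 3 (down 2): focus=O path=2 depth=1 children=[] left=['R', 'B'] right=['P', 'A'] parent=H
Step 4 (left): focus=B path=1 depth=1 children=[] left=['R'] right=['O', 'P', 'A'] parent=H

Answer: B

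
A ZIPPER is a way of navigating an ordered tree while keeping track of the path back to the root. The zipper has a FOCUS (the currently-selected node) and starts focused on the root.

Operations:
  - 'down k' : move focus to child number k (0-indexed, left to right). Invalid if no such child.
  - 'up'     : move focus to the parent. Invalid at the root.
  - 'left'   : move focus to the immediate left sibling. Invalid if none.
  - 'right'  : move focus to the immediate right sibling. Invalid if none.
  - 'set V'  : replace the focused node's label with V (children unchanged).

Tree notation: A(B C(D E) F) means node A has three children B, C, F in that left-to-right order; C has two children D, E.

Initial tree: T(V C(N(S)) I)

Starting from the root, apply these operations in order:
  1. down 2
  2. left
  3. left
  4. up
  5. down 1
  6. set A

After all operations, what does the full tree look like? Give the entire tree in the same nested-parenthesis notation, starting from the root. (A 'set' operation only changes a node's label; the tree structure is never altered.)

Answer: T(V A(N(S)) I)

Derivation:
Step 1 (down 2): focus=I path=2 depth=1 children=[] left=['V', 'C'] right=[] parent=T
Step 2 (left): focus=C path=1 depth=1 children=['N'] left=['V'] right=['I'] parent=T
Step 3 (left): focus=V path=0 depth=1 children=[] left=[] right=['C', 'I'] parent=T
Step 4 (up): focus=T path=root depth=0 children=['V', 'C', 'I'] (at root)
Step 5 (down 1): focus=C path=1 depth=1 children=['N'] left=['V'] right=['I'] parent=T
Step 6 (set A): focus=A path=1 depth=1 children=['N'] left=['V'] right=['I'] parent=T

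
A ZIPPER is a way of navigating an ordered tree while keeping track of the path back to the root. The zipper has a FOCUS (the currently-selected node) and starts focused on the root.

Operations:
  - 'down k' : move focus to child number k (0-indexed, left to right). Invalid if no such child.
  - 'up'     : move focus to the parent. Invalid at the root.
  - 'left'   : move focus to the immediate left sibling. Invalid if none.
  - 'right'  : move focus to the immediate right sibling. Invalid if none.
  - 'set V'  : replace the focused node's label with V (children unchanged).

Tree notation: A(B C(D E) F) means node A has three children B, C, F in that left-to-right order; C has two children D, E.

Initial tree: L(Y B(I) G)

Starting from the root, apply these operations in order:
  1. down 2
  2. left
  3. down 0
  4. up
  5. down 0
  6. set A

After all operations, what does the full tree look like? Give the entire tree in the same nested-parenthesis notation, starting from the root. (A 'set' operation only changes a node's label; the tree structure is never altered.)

Answer: L(Y B(A) G)

Derivation:
Step 1 (down 2): focus=G path=2 depth=1 children=[] left=['Y', 'B'] right=[] parent=L
Step 2 (left): focus=B path=1 depth=1 children=['I'] left=['Y'] right=['G'] parent=L
Step 3 (down 0): focus=I path=1/0 depth=2 children=[] left=[] right=[] parent=B
Step 4 (up): focus=B path=1 depth=1 children=['I'] left=['Y'] right=['G'] parent=L
Step 5 (down 0): focus=I path=1/0 depth=2 children=[] left=[] right=[] parent=B
Step 6 (set A): focus=A path=1/0 depth=2 children=[] left=[] right=[] parent=B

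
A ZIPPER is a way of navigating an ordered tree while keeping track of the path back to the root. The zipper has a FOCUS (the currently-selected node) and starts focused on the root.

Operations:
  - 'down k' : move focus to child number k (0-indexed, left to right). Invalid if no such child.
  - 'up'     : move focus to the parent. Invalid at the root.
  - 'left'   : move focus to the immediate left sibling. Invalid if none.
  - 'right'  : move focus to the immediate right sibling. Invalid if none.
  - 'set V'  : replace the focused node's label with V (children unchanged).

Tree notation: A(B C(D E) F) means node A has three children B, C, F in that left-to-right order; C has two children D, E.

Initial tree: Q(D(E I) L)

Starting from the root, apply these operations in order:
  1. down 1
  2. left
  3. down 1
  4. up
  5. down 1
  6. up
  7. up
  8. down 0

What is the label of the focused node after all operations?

Answer: D

Derivation:
Step 1 (down 1): focus=L path=1 depth=1 children=[] left=['D'] right=[] parent=Q
Step 2 (left): focus=D path=0 depth=1 children=['E', 'I'] left=[] right=['L'] parent=Q
Step 3 (down 1): focus=I path=0/1 depth=2 children=[] left=['E'] right=[] parent=D
Step 4 (up): focus=D path=0 depth=1 children=['E', 'I'] left=[] right=['L'] parent=Q
Step 5 (down 1): focus=I path=0/1 depth=2 children=[] left=['E'] right=[] parent=D
Step 6 (up): focus=D path=0 depth=1 children=['E', 'I'] left=[] right=['L'] parent=Q
Step 7 (up): focus=Q path=root depth=0 children=['D', 'L'] (at root)
Step 8 (down 0): focus=D path=0 depth=1 children=['E', 'I'] left=[] right=['L'] parent=Q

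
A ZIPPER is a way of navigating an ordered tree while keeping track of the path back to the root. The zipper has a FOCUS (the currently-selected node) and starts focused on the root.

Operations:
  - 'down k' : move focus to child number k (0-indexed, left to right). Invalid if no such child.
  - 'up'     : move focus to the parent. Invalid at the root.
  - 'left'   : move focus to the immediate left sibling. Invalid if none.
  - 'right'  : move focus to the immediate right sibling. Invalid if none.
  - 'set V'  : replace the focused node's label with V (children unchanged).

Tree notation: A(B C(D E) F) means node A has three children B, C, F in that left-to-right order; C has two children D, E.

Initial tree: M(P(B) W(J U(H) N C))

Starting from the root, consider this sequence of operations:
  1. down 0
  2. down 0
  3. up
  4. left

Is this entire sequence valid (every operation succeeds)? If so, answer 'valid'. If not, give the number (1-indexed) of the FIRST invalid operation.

Answer: 4

Derivation:
Step 1 (down 0): focus=P path=0 depth=1 children=['B'] left=[] right=['W'] parent=M
Step 2 (down 0): focus=B path=0/0 depth=2 children=[] left=[] right=[] parent=P
Step 3 (up): focus=P path=0 depth=1 children=['B'] left=[] right=['W'] parent=M
Step 4 (left): INVALID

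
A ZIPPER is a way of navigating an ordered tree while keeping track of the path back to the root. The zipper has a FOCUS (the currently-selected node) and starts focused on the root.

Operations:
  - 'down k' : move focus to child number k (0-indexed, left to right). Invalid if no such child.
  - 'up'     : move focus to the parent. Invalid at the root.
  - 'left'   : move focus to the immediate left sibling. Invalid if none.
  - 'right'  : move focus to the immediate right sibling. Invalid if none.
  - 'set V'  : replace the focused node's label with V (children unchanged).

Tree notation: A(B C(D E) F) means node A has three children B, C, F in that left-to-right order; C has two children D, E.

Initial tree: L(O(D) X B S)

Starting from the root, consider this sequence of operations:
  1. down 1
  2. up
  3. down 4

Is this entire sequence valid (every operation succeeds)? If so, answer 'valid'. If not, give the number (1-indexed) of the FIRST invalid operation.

Step 1 (down 1): focus=X path=1 depth=1 children=[] left=['O'] right=['B', 'S'] parent=L
Step 2 (up): focus=L path=root depth=0 children=['O', 'X', 'B', 'S'] (at root)
Step 3 (down 4): INVALID

Answer: 3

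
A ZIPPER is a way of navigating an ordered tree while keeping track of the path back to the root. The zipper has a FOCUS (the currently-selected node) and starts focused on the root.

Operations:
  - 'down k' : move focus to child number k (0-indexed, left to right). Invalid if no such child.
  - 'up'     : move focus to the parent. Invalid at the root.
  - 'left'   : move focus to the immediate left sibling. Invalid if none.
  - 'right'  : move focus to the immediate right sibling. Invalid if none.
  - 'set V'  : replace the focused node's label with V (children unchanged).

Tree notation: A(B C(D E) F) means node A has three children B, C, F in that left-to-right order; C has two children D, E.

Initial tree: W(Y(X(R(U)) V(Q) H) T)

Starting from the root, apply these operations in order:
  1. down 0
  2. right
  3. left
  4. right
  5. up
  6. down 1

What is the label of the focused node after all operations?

Answer: T

Derivation:
Step 1 (down 0): focus=Y path=0 depth=1 children=['X', 'V', 'H'] left=[] right=['T'] parent=W
Step 2 (right): focus=T path=1 depth=1 children=[] left=['Y'] right=[] parent=W
Step 3 (left): focus=Y path=0 depth=1 children=['X', 'V', 'H'] left=[] right=['T'] parent=W
Step 4 (right): focus=T path=1 depth=1 children=[] left=['Y'] right=[] parent=W
Step 5 (up): focus=W path=root depth=0 children=['Y', 'T'] (at root)
Step 6 (down 1): focus=T path=1 depth=1 children=[] left=['Y'] right=[] parent=W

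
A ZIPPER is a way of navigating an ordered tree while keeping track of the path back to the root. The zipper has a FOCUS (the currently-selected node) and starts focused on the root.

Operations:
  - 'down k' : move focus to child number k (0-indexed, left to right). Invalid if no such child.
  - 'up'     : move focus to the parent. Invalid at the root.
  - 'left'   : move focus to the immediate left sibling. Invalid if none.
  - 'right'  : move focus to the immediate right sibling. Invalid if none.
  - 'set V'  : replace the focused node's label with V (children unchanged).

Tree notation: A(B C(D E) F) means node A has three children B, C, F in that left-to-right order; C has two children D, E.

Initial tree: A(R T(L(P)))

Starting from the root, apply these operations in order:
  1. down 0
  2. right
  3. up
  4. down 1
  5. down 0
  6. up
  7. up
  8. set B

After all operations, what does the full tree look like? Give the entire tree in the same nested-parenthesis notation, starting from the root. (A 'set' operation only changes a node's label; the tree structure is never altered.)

Answer: B(R T(L(P)))

Derivation:
Step 1 (down 0): focus=R path=0 depth=1 children=[] left=[] right=['T'] parent=A
Step 2 (right): focus=T path=1 depth=1 children=['L'] left=['R'] right=[] parent=A
Step 3 (up): focus=A path=root depth=0 children=['R', 'T'] (at root)
Step 4 (down 1): focus=T path=1 depth=1 children=['L'] left=['R'] right=[] parent=A
Step 5 (down 0): focus=L path=1/0 depth=2 children=['P'] left=[] right=[] parent=T
Step 6 (up): focus=T path=1 depth=1 children=['L'] left=['R'] right=[] parent=A
Step 7 (up): focus=A path=root depth=0 children=['R', 'T'] (at root)
Step 8 (set B): focus=B path=root depth=0 children=['R', 'T'] (at root)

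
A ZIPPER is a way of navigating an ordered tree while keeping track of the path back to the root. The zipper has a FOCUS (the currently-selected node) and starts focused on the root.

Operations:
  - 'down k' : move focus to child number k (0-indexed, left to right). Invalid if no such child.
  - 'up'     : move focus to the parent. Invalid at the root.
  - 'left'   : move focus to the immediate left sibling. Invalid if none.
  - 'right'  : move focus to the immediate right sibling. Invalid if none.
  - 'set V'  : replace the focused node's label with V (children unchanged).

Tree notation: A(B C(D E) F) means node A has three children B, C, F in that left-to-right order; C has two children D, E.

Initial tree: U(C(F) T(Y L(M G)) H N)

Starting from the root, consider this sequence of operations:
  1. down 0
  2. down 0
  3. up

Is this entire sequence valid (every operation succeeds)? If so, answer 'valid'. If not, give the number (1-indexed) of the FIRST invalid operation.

Step 1 (down 0): focus=C path=0 depth=1 children=['F'] left=[] right=['T', 'H', 'N'] parent=U
Step 2 (down 0): focus=F path=0/0 depth=2 children=[] left=[] right=[] parent=C
Step 3 (up): focus=C path=0 depth=1 children=['F'] left=[] right=['T', 'H', 'N'] parent=U

Answer: valid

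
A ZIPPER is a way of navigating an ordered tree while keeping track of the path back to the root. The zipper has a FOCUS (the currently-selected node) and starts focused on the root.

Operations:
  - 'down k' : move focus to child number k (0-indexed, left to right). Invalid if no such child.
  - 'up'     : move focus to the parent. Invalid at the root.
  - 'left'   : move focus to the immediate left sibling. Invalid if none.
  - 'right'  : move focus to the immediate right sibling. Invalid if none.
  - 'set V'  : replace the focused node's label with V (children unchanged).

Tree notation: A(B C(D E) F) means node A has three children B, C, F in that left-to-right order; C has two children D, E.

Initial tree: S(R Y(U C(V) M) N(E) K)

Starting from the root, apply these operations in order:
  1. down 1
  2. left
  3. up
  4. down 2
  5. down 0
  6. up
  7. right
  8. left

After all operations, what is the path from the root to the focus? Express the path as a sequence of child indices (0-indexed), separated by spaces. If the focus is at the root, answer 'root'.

Step 1 (down 1): focus=Y path=1 depth=1 children=['U', 'C', 'M'] left=['R'] right=['N', 'K'] parent=S
Step 2 (left): focus=R path=0 depth=1 children=[] left=[] right=['Y', 'N', 'K'] parent=S
Step 3 (up): focus=S path=root depth=0 children=['R', 'Y', 'N', 'K'] (at root)
Step 4 (down 2): focus=N path=2 depth=1 children=['E'] left=['R', 'Y'] right=['K'] parent=S
Step 5 (down 0): focus=E path=2/0 depth=2 children=[] left=[] right=[] parent=N
Step 6 (up): focus=N path=2 depth=1 children=['E'] left=['R', 'Y'] right=['K'] parent=S
Step 7 (right): focus=K path=3 depth=1 children=[] left=['R', 'Y', 'N'] right=[] parent=S
Step 8 (left): focus=N path=2 depth=1 children=['E'] left=['R', 'Y'] right=['K'] parent=S

Answer: 2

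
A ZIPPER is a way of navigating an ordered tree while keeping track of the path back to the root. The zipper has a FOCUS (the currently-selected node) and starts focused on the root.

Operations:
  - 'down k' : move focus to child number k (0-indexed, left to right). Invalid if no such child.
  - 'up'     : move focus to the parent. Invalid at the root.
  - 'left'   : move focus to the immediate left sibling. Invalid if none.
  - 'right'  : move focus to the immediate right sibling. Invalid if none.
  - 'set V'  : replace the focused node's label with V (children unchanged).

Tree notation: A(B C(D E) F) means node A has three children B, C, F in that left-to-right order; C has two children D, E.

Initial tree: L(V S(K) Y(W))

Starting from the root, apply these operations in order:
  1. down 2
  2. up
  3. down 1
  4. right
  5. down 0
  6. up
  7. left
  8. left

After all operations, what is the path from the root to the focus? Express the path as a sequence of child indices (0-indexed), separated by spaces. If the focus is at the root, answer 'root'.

Step 1 (down 2): focus=Y path=2 depth=1 children=['W'] left=['V', 'S'] right=[] parent=L
Step 2 (up): focus=L path=root depth=0 children=['V', 'S', 'Y'] (at root)
Step 3 (down 1): focus=S path=1 depth=1 children=['K'] left=['V'] right=['Y'] parent=L
Step 4 (right): focus=Y path=2 depth=1 children=['W'] left=['V', 'S'] right=[] parent=L
Step 5 (down 0): focus=W path=2/0 depth=2 children=[] left=[] right=[] parent=Y
Step 6 (up): focus=Y path=2 depth=1 children=['W'] left=['V', 'S'] right=[] parent=L
Step 7 (left): focus=S path=1 depth=1 children=['K'] left=['V'] right=['Y'] parent=L
Step 8 (left): focus=V path=0 depth=1 children=[] left=[] right=['S', 'Y'] parent=L

Answer: 0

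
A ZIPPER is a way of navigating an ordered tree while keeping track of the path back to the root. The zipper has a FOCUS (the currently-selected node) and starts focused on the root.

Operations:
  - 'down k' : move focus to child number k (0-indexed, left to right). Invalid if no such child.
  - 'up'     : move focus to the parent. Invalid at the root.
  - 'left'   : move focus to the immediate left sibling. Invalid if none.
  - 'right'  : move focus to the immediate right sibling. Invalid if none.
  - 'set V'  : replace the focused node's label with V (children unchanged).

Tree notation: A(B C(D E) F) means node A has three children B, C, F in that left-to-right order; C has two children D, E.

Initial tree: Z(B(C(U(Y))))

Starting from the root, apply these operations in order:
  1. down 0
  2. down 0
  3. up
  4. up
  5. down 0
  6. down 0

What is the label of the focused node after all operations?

Step 1 (down 0): focus=B path=0 depth=1 children=['C'] left=[] right=[] parent=Z
Step 2 (down 0): focus=C path=0/0 depth=2 children=['U'] left=[] right=[] parent=B
Step 3 (up): focus=B path=0 depth=1 children=['C'] left=[] right=[] parent=Z
Step 4 (up): focus=Z path=root depth=0 children=['B'] (at root)
Step 5 (down 0): focus=B path=0 depth=1 children=['C'] left=[] right=[] parent=Z
Step 6 (down 0): focus=C path=0/0 depth=2 children=['U'] left=[] right=[] parent=B

Answer: C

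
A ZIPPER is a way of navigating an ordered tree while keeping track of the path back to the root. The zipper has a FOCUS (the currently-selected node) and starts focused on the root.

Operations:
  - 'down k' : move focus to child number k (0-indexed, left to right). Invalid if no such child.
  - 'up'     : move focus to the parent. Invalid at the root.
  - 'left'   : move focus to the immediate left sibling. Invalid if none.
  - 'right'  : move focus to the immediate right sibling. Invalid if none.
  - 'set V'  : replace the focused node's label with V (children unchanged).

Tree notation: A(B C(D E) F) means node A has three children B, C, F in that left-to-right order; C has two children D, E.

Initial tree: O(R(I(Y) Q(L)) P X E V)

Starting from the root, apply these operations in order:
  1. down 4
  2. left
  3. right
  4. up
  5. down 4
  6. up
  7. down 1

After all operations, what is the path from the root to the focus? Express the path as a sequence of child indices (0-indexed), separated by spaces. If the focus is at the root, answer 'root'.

Answer: 1

Derivation:
Step 1 (down 4): focus=V path=4 depth=1 children=[] left=['R', 'P', 'X', 'E'] right=[] parent=O
Step 2 (left): focus=E path=3 depth=1 children=[] left=['R', 'P', 'X'] right=['V'] parent=O
Step 3 (right): focus=V path=4 depth=1 children=[] left=['R', 'P', 'X', 'E'] right=[] parent=O
Step 4 (up): focus=O path=root depth=0 children=['R', 'P', 'X', 'E', 'V'] (at root)
Step 5 (down 4): focus=V path=4 depth=1 children=[] left=['R', 'P', 'X', 'E'] right=[] parent=O
Step 6 (up): focus=O path=root depth=0 children=['R', 'P', 'X', 'E', 'V'] (at root)
Step 7 (down 1): focus=P path=1 depth=1 children=[] left=['R'] right=['X', 'E', 'V'] parent=O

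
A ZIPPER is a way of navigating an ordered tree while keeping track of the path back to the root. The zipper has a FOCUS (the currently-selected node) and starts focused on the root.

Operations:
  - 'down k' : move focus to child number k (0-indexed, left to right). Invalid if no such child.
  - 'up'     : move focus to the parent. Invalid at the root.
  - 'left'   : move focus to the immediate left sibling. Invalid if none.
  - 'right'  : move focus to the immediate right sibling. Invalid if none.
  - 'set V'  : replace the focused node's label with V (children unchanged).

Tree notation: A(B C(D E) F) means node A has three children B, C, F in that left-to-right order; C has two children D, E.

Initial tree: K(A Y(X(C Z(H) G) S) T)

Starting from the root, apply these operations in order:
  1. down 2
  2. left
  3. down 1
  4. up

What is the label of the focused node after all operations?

Step 1 (down 2): focus=T path=2 depth=1 children=[] left=['A', 'Y'] right=[] parent=K
Step 2 (left): focus=Y path=1 depth=1 children=['X', 'S'] left=['A'] right=['T'] parent=K
Step 3 (down 1): focus=S path=1/1 depth=2 children=[] left=['X'] right=[] parent=Y
Step 4 (up): focus=Y path=1 depth=1 children=['X', 'S'] left=['A'] right=['T'] parent=K

Answer: Y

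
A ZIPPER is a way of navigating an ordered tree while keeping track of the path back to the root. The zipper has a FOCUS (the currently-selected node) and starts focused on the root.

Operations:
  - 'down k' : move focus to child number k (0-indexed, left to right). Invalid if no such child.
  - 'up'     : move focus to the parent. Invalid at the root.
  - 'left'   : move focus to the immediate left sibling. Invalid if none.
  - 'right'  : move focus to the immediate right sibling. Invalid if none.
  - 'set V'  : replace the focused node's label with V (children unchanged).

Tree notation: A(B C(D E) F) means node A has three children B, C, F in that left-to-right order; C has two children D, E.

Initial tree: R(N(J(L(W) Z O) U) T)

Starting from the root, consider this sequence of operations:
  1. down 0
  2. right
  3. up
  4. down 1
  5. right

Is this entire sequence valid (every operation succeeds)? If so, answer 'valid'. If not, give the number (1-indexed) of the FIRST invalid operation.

Answer: 5

Derivation:
Step 1 (down 0): focus=N path=0 depth=1 children=['J', 'U'] left=[] right=['T'] parent=R
Step 2 (right): focus=T path=1 depth=1 children=[] left=['N'] right=[] parent=R
Step 3 (up): focus=R path=root depth=0 children=['N', 'T'] (at root)
Step 4 (down 1): focus=T path=1 depth=1 children=[] left=['N'] right=[] parent=R
Step 5 (right): INVALID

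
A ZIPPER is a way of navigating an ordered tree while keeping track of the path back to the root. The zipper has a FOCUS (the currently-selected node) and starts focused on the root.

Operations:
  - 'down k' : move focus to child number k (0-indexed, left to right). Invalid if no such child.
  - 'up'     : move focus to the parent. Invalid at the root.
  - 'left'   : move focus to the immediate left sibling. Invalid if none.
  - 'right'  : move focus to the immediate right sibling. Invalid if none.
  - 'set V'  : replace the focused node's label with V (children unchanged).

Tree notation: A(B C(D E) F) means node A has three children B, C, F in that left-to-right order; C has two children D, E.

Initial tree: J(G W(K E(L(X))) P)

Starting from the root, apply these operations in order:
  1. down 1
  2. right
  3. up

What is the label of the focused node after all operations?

Step 1 (down 1): focus=W path=1 depth=1 children=['K', 'E'] left=['G'] right=['P'] parent=J
Step 2 (right): focus=P path=2 depth=1 children=[] left=['G', 'W'] right=[] parent=J
Step 3 (up): focus=J path=root depth=0 children=['G', 'W', 'P'] (at root)

Answer: J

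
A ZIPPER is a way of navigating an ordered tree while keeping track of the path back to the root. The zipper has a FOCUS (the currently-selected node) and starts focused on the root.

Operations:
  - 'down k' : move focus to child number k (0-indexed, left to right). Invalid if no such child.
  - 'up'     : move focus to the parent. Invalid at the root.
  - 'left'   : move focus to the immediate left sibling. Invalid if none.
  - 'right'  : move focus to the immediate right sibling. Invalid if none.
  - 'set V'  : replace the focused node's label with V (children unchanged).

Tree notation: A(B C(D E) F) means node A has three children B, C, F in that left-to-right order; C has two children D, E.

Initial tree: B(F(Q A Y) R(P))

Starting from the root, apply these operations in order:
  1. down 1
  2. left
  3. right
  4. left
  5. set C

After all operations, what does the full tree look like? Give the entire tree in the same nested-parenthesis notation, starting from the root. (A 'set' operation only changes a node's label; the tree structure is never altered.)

Step 1 (down 1): focus=R path=1 depth=1 children=['P'] left=['F'] right=[] parent=B
Step 2 (left): focus=F path=0 depth=1 children=['Q', 'A', 'Y'] left=[] right=['R'] parent=B
Step 3 (right): focus=R path=1 depth=1 children=['P'] left=['F'] right=[] parent=B
Step 4 (left): focus=F path=0 depth=1 children=['Q', 'A', 'Y'] left=[] right=['R'] parent=B
Step 5 (set C): focus=C path=0 depth=1 children=['Q', 'A', 'Y'] left=[] right=['R'] parent=B

Answer: B(C(Q A Y) R(P))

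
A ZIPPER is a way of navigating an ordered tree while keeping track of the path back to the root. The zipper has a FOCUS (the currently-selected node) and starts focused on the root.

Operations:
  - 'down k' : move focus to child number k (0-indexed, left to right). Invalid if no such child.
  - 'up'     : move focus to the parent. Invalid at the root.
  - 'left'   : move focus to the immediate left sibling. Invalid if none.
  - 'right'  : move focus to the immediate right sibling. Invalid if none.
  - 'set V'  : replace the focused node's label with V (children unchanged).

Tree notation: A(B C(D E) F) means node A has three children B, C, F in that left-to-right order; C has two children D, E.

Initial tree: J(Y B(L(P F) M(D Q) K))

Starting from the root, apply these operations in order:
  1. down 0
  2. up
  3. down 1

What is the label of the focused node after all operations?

Answer: B

Derivation:
Step 1 (down 0): focus=Y path=0 depth=1 children=[] left=[] right=['B'] parent=J
Step 2 (up): focus=J path=root depth=0 children=['Y', 'B'] (at root)
Step 3 (down 1): focus=B path=1 depth=1 children=['L', 'M', 'K'] left=['Y'] right=[] parent=J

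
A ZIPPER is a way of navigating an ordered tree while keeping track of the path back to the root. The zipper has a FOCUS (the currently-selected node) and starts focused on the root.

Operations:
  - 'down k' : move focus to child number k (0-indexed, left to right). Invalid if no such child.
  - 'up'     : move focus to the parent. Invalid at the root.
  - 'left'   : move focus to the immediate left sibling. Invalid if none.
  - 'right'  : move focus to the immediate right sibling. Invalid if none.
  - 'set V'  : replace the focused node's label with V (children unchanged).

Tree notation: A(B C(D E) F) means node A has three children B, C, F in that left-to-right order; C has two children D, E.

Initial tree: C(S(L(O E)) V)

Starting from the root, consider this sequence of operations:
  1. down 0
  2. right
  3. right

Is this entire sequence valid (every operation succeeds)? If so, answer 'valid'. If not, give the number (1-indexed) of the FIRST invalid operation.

Answer: 3

Derivation:
Step 1 (down 0): focus=S path=0 depth=1 children=['L'] left=[] right=['V'] parent=C
Step 2 (right): focus=V path=1 depth=1 children=[] left=['S'] right=[] parent=C
Step 3 (right): INVALID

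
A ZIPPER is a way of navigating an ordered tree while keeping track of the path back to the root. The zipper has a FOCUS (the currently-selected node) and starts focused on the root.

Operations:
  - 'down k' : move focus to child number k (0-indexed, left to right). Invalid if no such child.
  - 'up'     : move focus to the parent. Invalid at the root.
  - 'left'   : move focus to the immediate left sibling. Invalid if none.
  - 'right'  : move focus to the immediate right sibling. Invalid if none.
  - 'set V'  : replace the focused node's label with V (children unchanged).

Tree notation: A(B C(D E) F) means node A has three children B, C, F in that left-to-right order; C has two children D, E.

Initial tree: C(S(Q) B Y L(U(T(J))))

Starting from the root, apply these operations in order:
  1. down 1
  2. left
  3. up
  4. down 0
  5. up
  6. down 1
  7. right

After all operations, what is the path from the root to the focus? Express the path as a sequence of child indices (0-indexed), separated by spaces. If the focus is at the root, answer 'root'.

Answer: 2

Derivation:
Step 1 (down 1): focus=B path=1 depth=1 children=[] left=['S'] right=['Y', 'L'] parent=C
Step 2 (left): focus=S path=0 depth=1 children=['Q'] left=[] right=['B', 'Y', 'L'] parent=C
Step 3 (up): focus=C path=root depth=0 children=['S', 'B', 'Y', 'L'] (at root)
Step 4 (down 0): focus=S path=0 depth=1 children=['Q'] left=[] right=['B', 'Y', 'L'] parent=C
Step 5 (up): focus=C path=root depth=0 children=['S', 'B', 'Y', 'L'] (at root)
Step 6 (down 1): focus=B path=1 depth=1 children=[] left=['S'] right=['Y', 'L'] parent=C
Step 7 (right): focus=Y path=2 depth=1 children=[] left=['S', 'B'] right=['L'] parent=C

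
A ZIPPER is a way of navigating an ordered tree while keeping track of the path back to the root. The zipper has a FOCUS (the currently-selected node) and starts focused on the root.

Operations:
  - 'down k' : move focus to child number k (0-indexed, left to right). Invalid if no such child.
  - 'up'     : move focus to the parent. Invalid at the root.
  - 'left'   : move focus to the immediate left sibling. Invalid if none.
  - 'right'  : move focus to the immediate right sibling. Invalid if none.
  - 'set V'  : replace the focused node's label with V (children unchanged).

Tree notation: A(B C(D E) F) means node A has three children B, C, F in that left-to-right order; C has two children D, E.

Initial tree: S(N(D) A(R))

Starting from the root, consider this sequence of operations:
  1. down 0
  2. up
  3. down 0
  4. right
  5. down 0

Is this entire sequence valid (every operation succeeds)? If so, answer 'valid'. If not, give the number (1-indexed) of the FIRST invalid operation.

Step 1 (down 0): focus=N path=0 depth=1 children=['D'] left=[] right=['A'] parent=S
Step 2 (up): focus=S path=root depth=0 children=['N', 'A'] (at root)
Step 3 (down 0): focus=N path=0 depth=1 children=['D'] left=[] right=['A'] parent=S
Step 4 (right): focus=A path=1 depth=1 children=['R'] left=['N'] right=[] parent=S
Step 5 (down 0): focus=R path=1/0 depth=2 children=[] left=[] right=[] parent=A

Answer: valid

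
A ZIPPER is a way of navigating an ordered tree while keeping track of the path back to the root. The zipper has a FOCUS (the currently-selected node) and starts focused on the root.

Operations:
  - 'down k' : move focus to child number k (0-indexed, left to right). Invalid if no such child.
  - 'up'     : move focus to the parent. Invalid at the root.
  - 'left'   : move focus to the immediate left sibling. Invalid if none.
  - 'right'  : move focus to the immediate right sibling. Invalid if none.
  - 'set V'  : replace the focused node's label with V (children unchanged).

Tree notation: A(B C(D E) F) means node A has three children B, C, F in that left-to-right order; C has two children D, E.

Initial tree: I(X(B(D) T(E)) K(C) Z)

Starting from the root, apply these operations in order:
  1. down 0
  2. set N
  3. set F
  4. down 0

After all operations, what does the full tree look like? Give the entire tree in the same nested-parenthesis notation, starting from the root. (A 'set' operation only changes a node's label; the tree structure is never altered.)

Step 1 (down 0): focus=X path=0 depth=1 children=['B', 'T'] left=[] right=['K', 'Z'] parent=I
Step 2 (set N): focus=N path=0 depth=1 children=['B', 'T'] left=[] right=['K', 'Z'] parent=I
Step 3 (set F): focus=F path=0 depth=1 children=['B', 'T'] left=[] right=['K', 'Z'] parent=I
Step 4 (down 0): focus=B path=0/0 depth=2 children=['D'] left=[] right=['T'] parent=F

Answer: I(F(B(D) T(E)) K(C) Z)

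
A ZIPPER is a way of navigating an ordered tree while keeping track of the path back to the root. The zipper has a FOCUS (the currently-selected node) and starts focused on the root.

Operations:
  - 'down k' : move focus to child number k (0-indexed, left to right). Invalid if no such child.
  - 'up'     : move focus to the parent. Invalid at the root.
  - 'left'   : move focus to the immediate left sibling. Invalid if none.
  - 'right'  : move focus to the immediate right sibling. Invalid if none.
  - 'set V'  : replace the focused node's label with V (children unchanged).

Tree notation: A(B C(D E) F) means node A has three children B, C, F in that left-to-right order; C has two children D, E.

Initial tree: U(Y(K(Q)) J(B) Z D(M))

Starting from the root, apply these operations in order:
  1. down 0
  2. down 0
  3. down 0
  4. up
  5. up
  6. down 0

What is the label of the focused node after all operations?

Answer: K

Derivation:
Step 1 (down 0): focus=Y path=0 depth=1 children=['K'] left=[] right=['J', 'Z', 'D'] parent=U
Step 2 (down 0): focus=K path=0/0 depth=2 children=['Q'] left=[] right=[] parent=Y
Step 3 (down 0): focus=Q path=0/0/0 depth=3 children=[] left=[] right=[] parent=K
Step 4 (up): focus=K path=0/0 depth=2 children=['Q'] left=[] right=[] parent=Y
Step 5 (up): focus=Y path=0 depth=1 children=['K'] left=[] right=['J', 'Z', 'D'] parent=U
Step 6 (down 0): focus=K path=0/0 depth=2 children=['Q'] left=[] right=[] parent=Y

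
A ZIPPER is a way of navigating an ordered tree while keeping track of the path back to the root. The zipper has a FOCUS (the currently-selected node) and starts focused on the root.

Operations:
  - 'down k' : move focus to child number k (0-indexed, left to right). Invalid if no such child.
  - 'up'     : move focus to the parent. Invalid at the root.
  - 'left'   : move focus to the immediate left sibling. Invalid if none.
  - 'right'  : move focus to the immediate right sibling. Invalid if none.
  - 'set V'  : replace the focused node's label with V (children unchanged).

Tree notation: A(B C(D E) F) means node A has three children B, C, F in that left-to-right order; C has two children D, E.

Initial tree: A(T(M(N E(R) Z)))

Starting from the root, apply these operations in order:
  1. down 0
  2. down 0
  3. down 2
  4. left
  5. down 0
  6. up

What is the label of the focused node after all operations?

Answer: E

Derivation:
Step 1 (down 0): focus=T path=0 depth=1 children=['M'] left=[] right=[] parent=A
Step 2 (down 0): focus=M path=0/0 depth=2 children=['N', 'E', 'Z'] left=[] right=[] parent=T
Step 3 (down 2): focus=Z path=0/0/2 depth=3 children=[] left=['N', 'E'] right=[] parent=M
Step 4 (left): focus=E path=0/0/1 depth=3 children=['R'] left=['N'] right=['Z'] parent=M
Step 5 (down 0): focus=R path=0/0/1/0 depth=4 children=[] left=[] right=[] parent=E
Step 6 (up): focus=E path=0/0/1 depth=3 children=['R'] left=['N'] right=['Z'] parent=M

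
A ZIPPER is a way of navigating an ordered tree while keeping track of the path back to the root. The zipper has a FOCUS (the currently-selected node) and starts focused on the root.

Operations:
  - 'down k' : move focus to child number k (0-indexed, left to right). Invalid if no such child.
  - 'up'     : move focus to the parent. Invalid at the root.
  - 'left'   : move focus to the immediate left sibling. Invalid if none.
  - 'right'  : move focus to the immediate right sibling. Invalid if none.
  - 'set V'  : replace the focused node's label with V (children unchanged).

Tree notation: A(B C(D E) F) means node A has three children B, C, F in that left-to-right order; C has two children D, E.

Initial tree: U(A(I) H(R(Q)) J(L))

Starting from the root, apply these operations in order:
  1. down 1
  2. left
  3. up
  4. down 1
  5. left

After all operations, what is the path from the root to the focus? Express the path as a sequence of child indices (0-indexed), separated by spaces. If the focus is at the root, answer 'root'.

Answer: 0

Derivation:
Step 1 (down 1): focus=H path=1 depth=1 children=['R'] left=['A'] right=['J'] parent=U
Step 2 (left): focus=A path=0 depth=1 children=['I'] left=[] right=['H', 'J'] parent=U
Step 3 (up): focus=U path=root depth=0 children=['A', 'H', 'J'] (at root)
Step 4 (down 1): focus=H path=1 depth=1 children=['R'] left=['A'] right=['J'] parent=U
Step 5 (left): focus=A path=0 depth=1 children=['I'] left=[] right=['H', 'J'] parent=U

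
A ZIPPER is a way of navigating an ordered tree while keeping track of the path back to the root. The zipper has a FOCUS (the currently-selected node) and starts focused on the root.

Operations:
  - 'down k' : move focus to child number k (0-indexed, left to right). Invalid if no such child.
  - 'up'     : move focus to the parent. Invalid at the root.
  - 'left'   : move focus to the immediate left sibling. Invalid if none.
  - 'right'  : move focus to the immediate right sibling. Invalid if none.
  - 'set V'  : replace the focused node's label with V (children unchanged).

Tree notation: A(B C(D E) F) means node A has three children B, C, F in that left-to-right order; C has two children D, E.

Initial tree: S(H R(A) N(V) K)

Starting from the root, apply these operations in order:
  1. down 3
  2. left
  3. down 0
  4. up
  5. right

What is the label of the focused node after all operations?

Answer: K

Derivation:
Step 1 (down 3): focus=K path=3 depth=1 children=[] left=['H', 'R', 'N'] right=[] parent=S
Step 2 (left): focus=N path=2 depth=1 children=['V'] left=['H', 'R'] right=['K'] parent=S
Step 3 (down 0): focus=V path=2/0 depth=2 children=[] left=[] right=[] parent=N
Step 4 (up): focus=N path=2 depth=1 children=['V'] left=['H', 'R'] right=['K'] parent=S
Step 5 (right): focus=K path=3 depth=1 children=[] left=['H', 'R', 'N'] right=[] parent=S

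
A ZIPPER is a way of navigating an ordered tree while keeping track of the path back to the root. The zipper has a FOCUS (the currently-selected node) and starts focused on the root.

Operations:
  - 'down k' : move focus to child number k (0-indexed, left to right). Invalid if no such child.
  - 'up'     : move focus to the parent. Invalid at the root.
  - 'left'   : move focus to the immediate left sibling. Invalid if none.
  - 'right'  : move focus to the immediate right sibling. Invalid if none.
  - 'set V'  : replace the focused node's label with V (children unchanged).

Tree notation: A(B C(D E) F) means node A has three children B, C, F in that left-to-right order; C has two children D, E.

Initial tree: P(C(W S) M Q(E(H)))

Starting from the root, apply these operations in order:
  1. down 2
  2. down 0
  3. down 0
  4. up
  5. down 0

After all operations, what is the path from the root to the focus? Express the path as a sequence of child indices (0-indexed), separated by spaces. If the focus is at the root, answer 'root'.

Step 1 (down 2): focus=Q path=2 depth=1 children=['E'] left=['C', 'M'] right=[] parent=P
Step 2 (down 0): focus=E path=2/0 depth=2 children=['H'] left=[] right=[] parent=Q
Step 3 (down 0): focus=H path=2/0/0 depth=3 children=[] left=[] right=[] parent=E
Step 4 (up): focus=E path=2/0 depth=2 children=['H'] left=[] right=[] parent=Q
Step 5 (down 0): focus=H path=2/0/0 depth=3 children=[] left=[] right=[] parent=E

Answer: 2 0 0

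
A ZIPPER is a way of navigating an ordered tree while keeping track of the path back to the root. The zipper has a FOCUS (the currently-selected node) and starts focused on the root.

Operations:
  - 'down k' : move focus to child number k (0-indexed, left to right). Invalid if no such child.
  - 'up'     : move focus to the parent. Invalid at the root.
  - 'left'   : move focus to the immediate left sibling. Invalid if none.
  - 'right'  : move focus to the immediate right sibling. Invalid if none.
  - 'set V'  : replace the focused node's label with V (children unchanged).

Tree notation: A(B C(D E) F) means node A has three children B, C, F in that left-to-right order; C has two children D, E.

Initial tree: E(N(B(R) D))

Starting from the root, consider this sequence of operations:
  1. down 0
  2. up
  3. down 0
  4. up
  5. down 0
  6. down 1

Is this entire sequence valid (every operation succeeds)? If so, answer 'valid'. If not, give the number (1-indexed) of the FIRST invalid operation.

Answer: valid

Derivation:
Step 1 (down 0): focus=N path=0 depth=1 children=['B', 'D'] left=[] right=[] parent=E
Step 2 (up): focus=E path=root depth=0 children=['N'] (at root)
Step 3 (down 0): focus=N path=0 depth=1 children=['B', 'D'] left=[] right=[] parent=E
Step 4 (up): focus=E path=root depth=0 children=['N'] (at root)
Step 5 (down 0): focus=N path=0 depth=1 children=['B', 'D'] left=[] right=[] parent=E
Step 6 (down 1): focus=D path=0/1 depth=2 children=[] left=['B'] right=[] parent=N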